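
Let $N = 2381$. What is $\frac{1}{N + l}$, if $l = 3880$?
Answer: $\frac{1}{6261} \approx 0.00015972$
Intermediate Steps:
$\frac{1}{N + l} = \frac{1}{2381 + 3880} = \frac{1}{6261}$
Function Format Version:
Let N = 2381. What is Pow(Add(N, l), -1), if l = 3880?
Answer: Rational(1, 6261) ≈ 0.00015972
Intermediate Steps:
Pow(Add(N, l), -1) = Pow(Add(2381, 3880), -1) = Pow(6261, -1) = Rational(1, 6261)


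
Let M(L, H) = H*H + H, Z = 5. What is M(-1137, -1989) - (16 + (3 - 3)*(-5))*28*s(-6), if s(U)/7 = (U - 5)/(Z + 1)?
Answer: 11879644/3 ≈ 3.9599e+6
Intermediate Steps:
M(L, H) = H + H**2 (M(L, H) = H**2 + H = H + H**2)
s(U) = -35/6 + 7*U/6 (s(U) = 7*((U - 5)/(5 + 1)) = 7*((-5 + U)/6) = 7*((-5 + U)*(1/6)) = 7*(-5/6 + U/6) = -35/6 + 7*U/6)
M(-1137, -1989) - (16 + (3 - 3)*(-5))*28*s(-6) = -1989*(1 - 1989) - (16 + (3 - 3)*(-5))*28*(-35/6 + (7/6)*(-6)) = -1989*(-1988) - (16 + 0*(-5))*28*(-35/6 - 7) = 3954132 - (16 + 0)*28*(-77)/6 = 3954132 - 16*28*(-77)/6 = 3954132 - 448*(-77)/6 = 3954132 - 1*(-17248/3) = 3954132 + 17248/3 = 11879644/3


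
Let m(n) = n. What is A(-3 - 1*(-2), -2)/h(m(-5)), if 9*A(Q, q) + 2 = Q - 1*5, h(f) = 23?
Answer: -8/207 ≈ -0.038647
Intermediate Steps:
A(Q, q) = -7/9 + Q/9 (A(Q, q) = -2/9 + (Q - 1*5)/9 = -2/9 + (Q - 5)/9 = -2/9 + (-5 + Q)/9 = -2/9 + (-5/9 + Q/9) = -7/9 + Q/9)
A(-3 - 1*(-2), -2)/h(m(-5)) = (-7/9 + (-3 - 1*(-2))/9)/23 = (-7/9 + (-3 + 2)/9)*(1/23) = (-7/9 + (⅑)*(-1))*(1/23) = (-7/9 - ⅑)*(1/23) = -8/9*1/23 = -8/207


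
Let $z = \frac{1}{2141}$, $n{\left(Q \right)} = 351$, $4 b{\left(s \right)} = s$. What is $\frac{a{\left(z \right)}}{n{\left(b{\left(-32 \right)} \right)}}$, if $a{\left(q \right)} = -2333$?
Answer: $- \frac{2333}{351} \approx -6.6467$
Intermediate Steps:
$b{\left(s \right)} = \frac{s}{4}$
$z = \frac{1}{2141} \approx 0.00046707$
$\frac{a{\left(z \right)}}{n{\left(b{\left(-32 \right)} \right)}} = - \frac{2333}{351}$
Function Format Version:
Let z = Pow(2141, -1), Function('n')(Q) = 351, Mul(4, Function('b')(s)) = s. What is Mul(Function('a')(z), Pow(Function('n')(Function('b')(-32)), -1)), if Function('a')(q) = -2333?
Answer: Rational(-2333, 351) ≈ -6.6467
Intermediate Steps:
Function('b')(s) = Mul(Rational(1, 4), s)
z = Rational(1, 2141) ≈ 0.00046707
Mul(Function('a')(z), Pow(Function('n')(Function('b')(-32)), -1)) = Mul(-2333, Pow(351, -1)) = Mul(-2333, Rational(1, 351)) = Rational(-2333, 351)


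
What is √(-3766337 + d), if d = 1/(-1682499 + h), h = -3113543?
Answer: I*√86633354728829782510/4796042 ≈ 1940.7*I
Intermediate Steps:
d = -1/4796042 (d = 1/(-1682499 - 3113543) = 1/(-4796042) = -1/4796042 ≈ -2.0851e-7)
√(-3766337 + d) = √(-3766337 - 1/4796042) = √(-18063510438155/4796042) = I*√86633354728829782510/4796042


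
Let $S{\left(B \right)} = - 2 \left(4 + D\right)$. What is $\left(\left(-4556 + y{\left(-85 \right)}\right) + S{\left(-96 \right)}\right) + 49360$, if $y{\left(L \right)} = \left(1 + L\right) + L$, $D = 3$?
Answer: $44621$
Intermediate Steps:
$y{\left(L \right)} = 1 + 2 L$
$S{\left(B \right)} = -14$ ($S{\left(B \right)} = - 2 \left(4 + 3\right) = \left(-2\right) 7 = -14$)
$\left(\left(-4556 + y{\left(-85 \right)}\right) + S{\left(-96 \right)}\right) + 49360 = \left(\left(-4556 + \left(1 + 2 \left(-85\right)\right)\right) - 14\right) + 49360 = \left(\left(-4556 + \left(1 - 170\right)\right) - 14\right) + 49360 = \left(\left(-4556 - 169\right) - 14\right) + 49360 = \left(-4725 - 14\right) + 49360 = -4739 + 49360 = 44621$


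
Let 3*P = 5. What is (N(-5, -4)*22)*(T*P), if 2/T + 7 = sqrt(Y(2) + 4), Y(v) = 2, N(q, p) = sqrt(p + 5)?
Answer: -1540/129 - 220*sqrt(6)/129 ≈ -16.115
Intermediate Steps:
P = 5/3 (P = (1/3)*5 = 5/3 ≈ 1.6667)
N(q, p) = sqrt(5 + p)
T = 2/(-7 + sqrt(6)) (T = 2/(-7 + sqrt(2 + 4)) = 2/(-7 + sqrt(6)) ≈ -0.43951)
(N(-5, -4)*22)*(T*P) = (sqrt(5 - 4)*22)*((-14/43 - 2*sqrt(6)/43)*(5/3)) = (sqrt(1)*22)*(-70/129 - 10*sqrt(6)/129) = (1*22)*(-70/129 - 10*sqrt(6)/129) = 22*(-70/129 - 10*sqrt(6)/129) = -1540/129 - 220*sqrt(6)/129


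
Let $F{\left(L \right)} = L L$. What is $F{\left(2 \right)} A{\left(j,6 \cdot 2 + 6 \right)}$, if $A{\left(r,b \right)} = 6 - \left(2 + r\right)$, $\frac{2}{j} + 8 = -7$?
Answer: $\frac{248}{15} \approx 16.533$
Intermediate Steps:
$j = - \frac{2}{15}$ ($j = \frac{2}{-8 - 7} = \frac{2}{-15} = 2 \left(- \frac{1}{15}\right) = - \frac{2}{15} \approx -0.13333$)
$F{\left(L \right)} = L^{2}$
$A{\left(r,b \right)} = 4 - r$
$F{\left(2 \right)} A{\left(j,6 \cdot 2 + 6 \right)} = 2^{2} \left(4 - - \frac{2}{15}\right) = 4 \left(4 + \frac{2}{15}\right) = 4 \cdot \frac{62}{15} = \frac{248}{15}$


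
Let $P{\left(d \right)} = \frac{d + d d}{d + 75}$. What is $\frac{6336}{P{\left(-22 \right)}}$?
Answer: $\frac{5088}{7} \approx 726.86$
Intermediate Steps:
$P{\left(d \right)} = \frac{d + d^{2}}{75 + d}$
$\frac{6336}{P{\left(-22 \right)}} = \frac{6336}{\left(-22\right) \frac{1}{75 - 22} \left(1 - 22\right)} = \frac{6336}{\left(-22\right) \frac{1}{53} \left(-21\right)} = \frac{6336}{\frac{462}{53}} = 6336 \cdot \frac{53}{462} = \frac{5088}{7}$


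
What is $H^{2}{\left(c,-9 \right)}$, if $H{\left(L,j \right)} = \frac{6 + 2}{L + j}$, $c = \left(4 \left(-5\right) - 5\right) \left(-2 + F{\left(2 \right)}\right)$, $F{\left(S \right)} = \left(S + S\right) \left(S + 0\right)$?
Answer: $\frac{64}{25281} \approx 0.0025315$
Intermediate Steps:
$F{\left(S \right)} = 2 S^{2}$ ($F{\left(S \right)} = 2 S S = 2 S^{2}$)
$c = -150$ ($c = \left(4 \left(-5\right) - 5\right) \left(-2 + 2 \cdot 2^{2}\right) = \left(-20 - 5\right) \left(-2 + 2 \cdot 4\right) = - 25 \left(-2 + 8\right) = \left(-25\right) 6 = -150$)
$H{\left(L,j \right)} = \frac{8}{L + j}$
$H^{2}{\left(c,-9 \right)} = \left(\frac{8}{-150 - 9}\right)^{2} = \left(\frac{8}{-159}\right)^{2} = \left(8 \left(- \frac{1}{159}\right)\right)^{2} = \left(- \frac{8}{159}\right)^{2} = \frac{64}{25281}$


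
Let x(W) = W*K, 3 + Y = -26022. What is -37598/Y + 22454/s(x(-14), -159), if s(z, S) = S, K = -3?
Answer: -64265252/459775 ≈ -139.78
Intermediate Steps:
Y = -26025 (Y = -3 - 26022 = -26025)
x(W) = -3*W (x(W) = W*(-3) = -3*W)
-37598/Y + 22454/s(x(-14), -159) = -37598/(-26025) + 22454/(-159) = -37598*(-1/26025) + 22454*(-1/159) = 37598/26025 - 22454/159 = -64265252/459775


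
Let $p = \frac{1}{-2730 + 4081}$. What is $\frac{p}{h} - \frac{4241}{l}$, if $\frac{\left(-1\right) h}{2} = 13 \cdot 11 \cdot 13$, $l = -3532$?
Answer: $\frac{10651307903}{8870649788} \approx 1.2007$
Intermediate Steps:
$p = \frac{1}{1351} \approx 0.00074019$
$h = -3718$ ($h = - 2 \cdot 13 \cdot 11 \cdot 13 = - 2 \cdot 143 \cdot 13 = \left(-2\right) 1859 = -3718$)
$\frac{p}{h} - \frac{4241}{l} = \frac{1}{1351 \left(-3718\right)} - \frac{4241}{-3532} = \frac{1}{1351} \left(- \frac{1}{3718}\right) - - \frac{4241}{3532} = - \frac{1}{5023018} + \frac{4241}{3532} = \frac{10651307903}{8870649788}$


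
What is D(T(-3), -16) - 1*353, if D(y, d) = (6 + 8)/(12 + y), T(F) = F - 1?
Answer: -1405/4 ≈ -351.25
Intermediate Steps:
T(F) = -1 + F
D(y, d) = 14/(12 + y)
D(T(-3), -16) - 1*353 = 14/(12 + (-1 - 3)) - 1*353 = 14/(12 - 4) - 353 = 14/8 - 353 = 14*(⅛) - 353 = 7/4 - 353 = -1405/4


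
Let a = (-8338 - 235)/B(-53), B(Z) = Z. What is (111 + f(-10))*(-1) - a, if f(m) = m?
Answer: -13926/53 ≈ -262.75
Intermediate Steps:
a = 8573/53 (a = (-8338 - 235)/(-53) = -8573*(-1/53) = 8573/53 ≈ 161.75)
(111 + f(-10))*(-1) - a = (111 - 10)*(-1) - 1*8573/53 = 101*(-1) - 8573/53 = -101 - 8573/53 = -13926/53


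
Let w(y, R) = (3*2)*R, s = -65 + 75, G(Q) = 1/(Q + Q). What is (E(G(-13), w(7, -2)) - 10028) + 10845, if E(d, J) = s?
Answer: 827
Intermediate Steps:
G(Q) = 1/(2*Q)
s = 10
w(y, R) = 6*R
E(d, J) = 10
(E(G(-13), w(7, -2)) - 10028) + 10845 = (10 - 10028) + 10845 = -10018 + 10845 = 827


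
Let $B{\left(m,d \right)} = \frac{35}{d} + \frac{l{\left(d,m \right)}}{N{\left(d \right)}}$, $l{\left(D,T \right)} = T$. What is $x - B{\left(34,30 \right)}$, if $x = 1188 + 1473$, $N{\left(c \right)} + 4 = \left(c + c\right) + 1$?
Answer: $\frac{101051}{38} \approx 2659.2$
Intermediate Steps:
$N{\left(c \right)} = -3 + 2 c$ ($N{\left(c \right)} = -4 + \left(\left(c + c\right) + 1\right) = -4 + \left(2 c + 1\right) = -4 + \left(1 + 2 c\right) = -3 + 2 c$)
$B{\left(m,d \right)} = \frac{35}{d} + \frac{m}{-3 + 2 d}$
$x = 2661$
$x - B{\left(34,30 \right)} = 2661 - \frac{-105 + 70 \cdot 30 + 30 \cdot 34}{30 \left(-3 + 2 \cdot 30\right)} = 2661 - \frac{-105 + 2100 + 1020}{30 \left(-3 + 60\right)} = 2661 - \frac{1}{30} \cdot \frac{1}{57} \cdot 3015 = 2661 - \frac{67}{38} = \frac{101051}{38}$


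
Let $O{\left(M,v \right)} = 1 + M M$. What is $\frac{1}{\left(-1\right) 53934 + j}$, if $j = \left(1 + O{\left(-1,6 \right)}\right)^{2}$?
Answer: $- \frac{1}{53925} \approx -1.8544 \cdot 10^{-5}$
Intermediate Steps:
$O{\left(M,v \right)} = 1 + M^{2}$
$j = 9$ ($j = \left(1 + \left(1 + \left(-1\right)^{2}\right)\right)^{2} = \left(1 + \left(1 + 1\right)\right)^{2} = \left(1 + 2\right)^{2} = 3^{2} = 9$)
$\frac{1}{\left(-1\right) 53934 + j} = \frac{1}{\left(-1\right) 53934 + 9} = \frac{1}{-53934 + 9} = \frac{1}{-53925} = - \frac{1}{53925}$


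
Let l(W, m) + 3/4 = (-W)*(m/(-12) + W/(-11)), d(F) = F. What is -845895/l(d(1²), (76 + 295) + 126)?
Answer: -5582907/269 ≈ -20754.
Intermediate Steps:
l(W, m) = -¾ - W*(-W/11 - m/12) (l(W, m) = -¾ + (-W)*(m/(-12) + W/(-11)) = -¾ + (-W)*(m*(-1/12) + W*(-1/11)) = -¾ + (-W)*(-m/12 - W/11) = -¾ + (-W)*(-W/11 - m/12) = -¾ - W*(-W/11 - m/12))
-845895/l(d(1²), (76 + 295) + 126) = -845895/(-¾ + (1²)²/11 + (1/12)*1²*((76 + 295) + 126)) = -845895/(-¾ + (1/11)*1² + (1/12)*1*(371 + 126)) = -845895/(-¾ + (1/11)*1 + (1/12)*1*497) = -845895/(-¾ + 1/11 + 497/12) = -845895/1345/33 = -845895*33/1345 = -5582907/269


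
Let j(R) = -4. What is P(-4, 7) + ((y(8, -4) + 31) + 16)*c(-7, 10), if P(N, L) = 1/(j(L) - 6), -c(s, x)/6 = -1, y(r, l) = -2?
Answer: 2699/10 ≈ 269.90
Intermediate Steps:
c(s, x) = 6 (c(s, x) = -6*(-1) = 6)
P(N, L) = -⅒ (P(N, L) = 1/(-4 - 6) = 1/(-10) = -⅒)
P(-4, 7) + ((y(8, -4) + 31) + 16)*c(-7, 10) = -⅒ + ((-2 + 31) + 16)*6 = -⅒ + (29 + 16)*6 = -⅒ + 45*6 = -⅒ + 270 = 2699/10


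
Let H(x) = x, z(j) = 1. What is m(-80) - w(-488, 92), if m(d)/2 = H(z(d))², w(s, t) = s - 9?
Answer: 499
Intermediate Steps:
w(s, t) = -9 + s
m(d) = 2 (m(d) = 2*1² = 2*1 = 2)
m(-80) - w(-488, 92) = 2 - (-9 - 488) = 2 - 1*(-497) = 2 + 497 = 499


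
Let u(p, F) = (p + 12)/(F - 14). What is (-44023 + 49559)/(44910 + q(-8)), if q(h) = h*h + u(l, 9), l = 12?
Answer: 13840/112423 ≈ 0.12311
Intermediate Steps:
u(p, F) = (12 + p)/(-14 + F)
q(h) = -24/5 + h² (q(h) = h*h + (12 + 12)/(-14 + 9) = h² + 24/(-5) = h² - ⅕*24 = h² - 24/5 = -24/5 + h²)
(-44023 + 49559)/(44910 + q(-8)) = (-44023 + 49559)/(44910 + (-24/5 + (-8)²)) = 5536/(44910 + (-24/5 + 64)) = 5536/(44910 + 296/5) = 5536/(224846/5) = 5536*(5/224846) = 13840/112423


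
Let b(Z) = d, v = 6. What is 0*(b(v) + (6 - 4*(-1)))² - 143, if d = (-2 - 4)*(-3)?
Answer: -143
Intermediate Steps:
d = 18 (d = -6*(-3) = 18)
b(Z) = 18
0*(b(v) + (6 - 4*(-1)))² - 143 = 0*(18 + (6 - 4*(-1)))² - 143 = 0*(18 + (6 + 4))² - 143 = 0*(18 + 10)² - 143 = 0*28² - 143 = 0*784 - 143 = 0 - 143 = -143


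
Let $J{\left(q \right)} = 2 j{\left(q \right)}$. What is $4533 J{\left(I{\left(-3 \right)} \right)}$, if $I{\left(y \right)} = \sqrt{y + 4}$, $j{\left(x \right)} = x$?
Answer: $9066$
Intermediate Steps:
$I{\left(y \right)} = \sqrt{4 + y}$
$J{\left(q \right)} = 2 q$
$4533 J{\left(I{\left(-3 \right)} \right)} = 4533 \cdot 2 \sqrt{4 - 3} = 4533 \cdot 2 \sqrt{1} = 4533 \cdot 2 \cdot 1 = 4533 \cdot 2 = 9066$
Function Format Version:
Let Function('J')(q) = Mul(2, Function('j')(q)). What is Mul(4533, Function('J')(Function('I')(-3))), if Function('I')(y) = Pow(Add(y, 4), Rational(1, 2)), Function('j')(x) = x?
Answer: 9066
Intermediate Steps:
Function('I')(y) = Pow(Add(4, y), Rational(1, 2))
Function('J')(q) = Mul(2, q)
Mul(4533, Function('J')(Function('I')(-3))) = Mul(4533, Mul(2, Pow(Add(4, -3), Rational(1, 2)))) = Mul(4533, Mul(2, Pow(1, Rational(1, 2)))) = Mul(4533, Mul(2, 1)) = Mul(4533, 2) = 9066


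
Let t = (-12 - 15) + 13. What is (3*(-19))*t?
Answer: 798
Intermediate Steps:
t = -14 (t = -27 + 13 = -14)
(3*(-19))*t = (3*(-19))*(-14) = -57*(-14) = 798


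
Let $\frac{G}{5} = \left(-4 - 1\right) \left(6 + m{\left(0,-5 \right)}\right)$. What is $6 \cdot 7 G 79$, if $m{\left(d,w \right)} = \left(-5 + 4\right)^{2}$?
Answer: $-580650$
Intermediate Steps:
$m{\left(d,w \right)} = 1$ ($m{\left(d,w \right)} = \left(-1\right)^{2} = 1$)
$G = -175$ ($G = 5 \left(-4 - 1\right) \left(6 + 1\right) = 5 \left(\left(-5\right) 7\right) = 5 \left(-35\right) = -175$)
$6 \cdot 7 G 79 = 6 \cdot 7 \left(\left(-175\right) 79\right) = 42 \left(-13825\right) = -580650$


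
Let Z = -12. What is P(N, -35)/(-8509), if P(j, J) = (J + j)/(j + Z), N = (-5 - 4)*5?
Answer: -80/485013 ≈ -0.00016494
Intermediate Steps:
N = -45 (N = -9*5 = -45)
P(j, J) = (J + j)/(-12 + j) (P(j, J) = (J + j)/(j - 12) = (J + j)/(-12 + j))
P(N, -35)/(-8509) = ((-35 - 45)/(-12 - 45))/(-8509) = (-80/(-57))*(-1/8509) = -1/57*(-80)*(-1/8509) = (80/57)*(-1/8509) = -80/485013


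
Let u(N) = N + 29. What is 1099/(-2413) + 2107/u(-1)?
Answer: 721917/9652 ≈ 74.795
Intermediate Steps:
u(N) = 29 + N
1099/(-2413) + 2107/u(-1) = 1099/(-2413) + 2107/(29 - 1) = 1099*(-1/2413) + 2107/28 = -1099/2413 + 2107*(1/28) = -1099/2413 + 301/4 = 721917/9652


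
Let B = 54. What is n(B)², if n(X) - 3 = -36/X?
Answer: 49/9 ≈ 5.4444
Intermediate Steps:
n(X) = 3 - 36/X
n(B)² = (3 - 36/54)² = (3 - 36*1/54)² = (3 - ⅔)² = (7/3)² = 49/9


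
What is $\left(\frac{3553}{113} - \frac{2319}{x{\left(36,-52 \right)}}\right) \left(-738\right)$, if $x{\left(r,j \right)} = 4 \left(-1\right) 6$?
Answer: $- \frac{42720237}{452} \approx -94514.0$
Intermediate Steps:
$x{\left(r,j \right)} = -24$ ($x{\left(r,j \right)} = \left(-4\right) 6 = -24$)
$\left(\frac{3553}{113} - \frac{2319}{x{\left(36,-52 \right)}}\right) \left(-738\right) = \left(\frac{3553}{113} - \frac{2319}{-24}\right) \left(-738\right) = \left(3553 \cdot \frac{1}{113} - - \frac{773}{8}\right) \left(-738\right) = \left(\frac{3553}{113} + \frac{773}{8}\right) \left(-738\right) = \frac{115773}{904} \left(-738\right) = - \frac{42720237}{452}$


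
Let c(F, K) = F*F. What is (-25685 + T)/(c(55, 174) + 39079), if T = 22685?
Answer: -375/5263 ≈ -0.071252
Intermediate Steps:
c(F, K) = F**2
(-25685 + T)/(c(55, 174) + 39079) = (-25685 + 22685)/(55**2 + 39079) = -3000/(3025 + 39079) = -3000/42104 = -3000*1/42104 = -375/5263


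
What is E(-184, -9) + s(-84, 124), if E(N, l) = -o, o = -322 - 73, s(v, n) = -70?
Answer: 325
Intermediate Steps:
o = -395
E(N, l) = 395 (E(N, l) = -1*(-395) = 395)
E(-184, -9) + s(-84, 124) = 395 - 70 = 325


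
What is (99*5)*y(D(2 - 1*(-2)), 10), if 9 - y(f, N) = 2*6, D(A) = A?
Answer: -1485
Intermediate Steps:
y(f, N) = -3 (y(f, N) = 9 - 2*6 = 9 - 1*12 = 9 - 12 = -3)
(99*5)*y(D(2 - 1*(-2)), 10) = (99*5)*(-3) = 495*(-3) = -1485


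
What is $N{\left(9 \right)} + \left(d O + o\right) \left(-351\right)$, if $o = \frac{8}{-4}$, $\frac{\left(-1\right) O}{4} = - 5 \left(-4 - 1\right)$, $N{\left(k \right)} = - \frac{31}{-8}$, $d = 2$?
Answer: $\frac{567247}{8} \approx 70906.0$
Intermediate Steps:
$N{\left(k \right)} = \frac{31}{8}$ ($N{\left(k \right)} = \left(-31\right) \left(- \frac{1}{8}\right) = \frac{31}{8}$)
$O = -100$ ($O = - 4 \left(- 5 \left(-4 - 1\right)\right) = - 4 \left(\left(-5\right) \left(-5\right)\right) = \left(-4\right) 25 = -100$)
$o = -2$ ($o = 8 \left(- \frac{1}{4}\right) = -2$)
$N{\left(9 \right)} + \left(d O + o\right) \left(-351\right) = \frac{31}{8} + \left(2 \left(-100\right) - 2\right) \left(-351\right) = \frac{31}{8} + \left(-200 - 2\right) \left(-351\right) = \frac{31}{8} - -70902 = \frac{31}{8} + 70902 = \frac{567247}{8}$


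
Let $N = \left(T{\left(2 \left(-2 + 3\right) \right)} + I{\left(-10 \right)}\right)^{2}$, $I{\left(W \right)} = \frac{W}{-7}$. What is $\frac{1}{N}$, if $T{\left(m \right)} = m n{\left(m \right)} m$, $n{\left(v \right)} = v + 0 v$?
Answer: $\frac{49}{4356} \approx 0.011249$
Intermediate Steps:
$n{\left(v \right)} = v$ ($n{\left(v \right)} = v + 0 = v$)
$I{\left(W \right)} = - \frac{W}{7}$ ($I{\left(W \right)} = W \left(- \frac{1}{7}\right) = - \frac{W}{7}$)
$T{\left(m \right)} = m^{3}$ ($T{\left(m \right)} = m m m = m^{2} m = m^{3}$)
$N = \frac{4356}{49}$ ($N = \left(\left(2 \left(-2 + 3\right)\right)^{3} - - \frac{10}{7}\right)^{2} = \left(\left(2 \cdot 1\right)^{3} + \frac{10}{7}\right)^{2} = \left(2^{3} + \frac{10}{7}\right)^{2} = \left(8 + \frac{10}{7}\right)^{2} = \left(\frac{66}{7}\right)^{2} = \frac{4356}{49} \approx 88.898$)
$\frac{1}{N} = \frac{1}{\frac{4356}{49}} = \frac{49}{4356}$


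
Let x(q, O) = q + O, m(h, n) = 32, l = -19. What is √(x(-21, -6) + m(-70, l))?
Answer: √5 ≈ 2.2361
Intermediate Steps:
x(q, O) = O + q
√(x(-21, -6) + m(-70, l)) = √((-6 - 21) + 32) = √(-27 + 32) = √5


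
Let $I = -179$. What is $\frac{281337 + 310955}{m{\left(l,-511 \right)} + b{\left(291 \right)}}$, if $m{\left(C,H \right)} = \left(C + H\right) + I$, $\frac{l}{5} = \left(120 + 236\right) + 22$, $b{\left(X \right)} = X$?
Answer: $\frac{592292}{1491} \approx 397.24$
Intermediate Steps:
$l = 1890$ ($l = 5 \left(\left(120 + 236\right) + 22\right) = 5 \left(356 + 22\right) = 5 \cdot 378 = 1890$)
$m{\left(C,H \right)} = -179 + C + H$ ($m{\left(C,H \right)} = \left(C + H\right) - 179 = -179 + C + H$)
$\frac{281337 + 310955}{m{\left(l,-511 \right)} + b{\left(291 \right)}} = \frac{281337 + 310955}{\left(-179 + 1890 - 511\right) + 291} = \frac{592292}{1200 + 291} = \frac{592292}{1491}$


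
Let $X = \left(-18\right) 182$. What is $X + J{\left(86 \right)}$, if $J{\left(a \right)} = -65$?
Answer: $-3341$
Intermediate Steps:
$X = -3276$
$X + J{\left(86 \right)} = -3276 - 65 = -3341$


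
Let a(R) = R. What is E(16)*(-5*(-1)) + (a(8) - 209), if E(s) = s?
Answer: -121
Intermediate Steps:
E(16)*(-5*(-1)) + (a(8) - 209) = 16*(-5*(-1)) + (8 - 209) = 16*5 - 201 = 80 - 201 = -121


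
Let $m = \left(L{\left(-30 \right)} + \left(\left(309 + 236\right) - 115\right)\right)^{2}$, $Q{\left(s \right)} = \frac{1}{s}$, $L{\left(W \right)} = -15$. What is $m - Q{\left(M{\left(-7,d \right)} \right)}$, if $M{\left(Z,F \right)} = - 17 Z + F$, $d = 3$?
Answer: $\frac{21011449}{122} \approx 1.7223 \cdot 10^{5}$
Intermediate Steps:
$M{\left(Z,F \right)} = F - 17 Z$
$m = 172225$ ($m = \left(-15 + \left(\left(309 + 236\right) - 115\right)\right)^{2} = \left(-15 + \left(545 - 115\right)\right)^{2} = \left(-15 + 430\right)^{2} = 415^{2} = 172225$)
$m - Q{\left(M{\left(-7,d \right)} \right)} = 172225 - \frac{1}{3 - -119} = 172225 - \frac{1}{3 + 119} = 172225 - \frac{1}{122} = \frac{21011449}{122}$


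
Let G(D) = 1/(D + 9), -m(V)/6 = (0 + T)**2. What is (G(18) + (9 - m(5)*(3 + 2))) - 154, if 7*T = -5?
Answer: -171536/1323 ≈ -129.66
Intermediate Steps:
T = -5/7 (T = (1/7)*(-5) = -5/7 ≈ -0.71429)
m(V) = -150/49 (m(V) = -6*(0 - 5/7)**2 = -6*(-5/7)**2 = -6*25/49 = -150/49)
G(D) = 1/(9 + D)
(G(18) + (9 - m(5)*(3 + 2))) - 154 = (1/(9 + 18) + (9 - (-150)*(3 + 2)/49)) - 154 = (1/27 + (9 - (-150)*5/49)) - 154 = (1/27 + (9 - 1*(-750/49))) - 154 = (1/27 + (9 + 750/49)) - 154 = (1/27 + 1191/49) - 154 = 32206/1323 - 154 = -171536/1323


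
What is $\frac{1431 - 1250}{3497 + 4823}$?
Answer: $\frac{181}{8320} \approx 0.021755$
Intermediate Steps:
$\frac{1431 - 1250}{3497 + 4823} = \frac{181}{8320}$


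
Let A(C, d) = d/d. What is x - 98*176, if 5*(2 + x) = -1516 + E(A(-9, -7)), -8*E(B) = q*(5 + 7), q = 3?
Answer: -175541/10 ≈ -17554.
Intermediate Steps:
A(C, d) = 1
E(B) = -9/2 (E(B) = -3*(5 + 7)/8 = -3*12/8 = -⅛*36 = -9/2)
x = -3061/10 (x = -2 + (-1516 - 9/2)/5 = -2 + (⅕)*(-3041/2) = -2 - 3041/10 = -3061/10 ≈ -306.10)
x - 98*176 = -3061/10 - 98*176 = -3061/10 - 1*17248 = -3061/10 - 17248 = -175541/10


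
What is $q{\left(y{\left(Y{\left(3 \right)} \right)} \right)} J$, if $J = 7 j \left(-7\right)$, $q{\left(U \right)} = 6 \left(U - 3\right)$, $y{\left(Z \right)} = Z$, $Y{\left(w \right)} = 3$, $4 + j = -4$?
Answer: $0$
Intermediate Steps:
$j = -8$ ($j = -4 - 4 = -8$)
$q{\left(U \right)} = -18 + 6 U$ ($q{\left(U \right)} = 6 \left(-3 + U\right) = -18 + 6 U$)
$J = 392$ ($J = 7 \left(-8\right) \left(-7\right) = \left(-56\right) \left(-7\right) = 392$)
$q{\left(y{\left(Y{\left(3 \right)} \right)} \right)} J = \left(-18 + 6 \cdot 3\right) 392 = \left(-18 + 18\right) 392 = 0 \cdot 392 = 0$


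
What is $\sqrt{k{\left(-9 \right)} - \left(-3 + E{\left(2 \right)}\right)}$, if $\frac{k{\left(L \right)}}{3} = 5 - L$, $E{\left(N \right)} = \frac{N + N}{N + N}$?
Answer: $2 \sqrt{11} \approx 6.6332$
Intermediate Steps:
$E{\left(N \right)} = 1$ ($E{\left(N \right)} = \frac{2 N}{2 N} = 2 N \frac{1}{2 N} = 1$)
$k{\left(L \right)} = 15 - 3 L$ ($k{\left(L \right)} = 3 \left(5 - L\right) = 15 - 3 L$)
$\sqrt{k{\left(-9 \right)} - \left(-3 + E{\left(2 \right)}\right)} = \sqrt{\left(15 - -27\right) + \left(3 - 1\right)} = \sqrt{\left(15 + 27\right) + \left(3 - 1\right)} = \sqrt{42 + 2} = \sqrt{44} = 2 \sqrt{11}$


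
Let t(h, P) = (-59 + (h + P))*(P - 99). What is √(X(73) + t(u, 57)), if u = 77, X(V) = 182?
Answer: 2*I*√742 ≈ 54.479*I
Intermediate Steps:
t(h, P) = (-99 + P)*(-59 + P + h) (t(h, P) = (-59 + (P + h))*(-99 + P) = (-59 + P + h)*(-99 + P) = (-99 + P)*(-59 + P + h))
√(X(73) + t(u, 57)) = √(182 + (5841 + 57² - 158*57 - 99*77 + 57*77)) = √(182 + (5841 + 3249 - 9006 - 7623 + 4389)) = √(182 - 3150) = √(-2968) = 2*I*√742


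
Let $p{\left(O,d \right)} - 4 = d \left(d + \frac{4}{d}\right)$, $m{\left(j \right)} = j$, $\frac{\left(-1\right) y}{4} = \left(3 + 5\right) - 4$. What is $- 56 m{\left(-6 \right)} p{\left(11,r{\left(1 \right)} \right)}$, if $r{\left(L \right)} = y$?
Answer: $88704$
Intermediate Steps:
$y = -16$ ($y = - 4 \left(\left(3 + 5\right) - 4\right) = - 4 \left(8 - 4\right) = \left(-4\right) 4 = -16$)
$r{\left(L \right)} = -16$
$p{\left(O,d \right)} = 4 + d \left(d + \frac{4}{d}\right)$
$- 56 m{\left(-6 \right)} p{\left(11,r{\left(1 \right)} \right)} = \left(-56\right) \left(-6\right) \left(8 + \left(-16\right)^{2}\right) = 336 \left(8 + 256\right) = 336 \cdot 264 = 88704$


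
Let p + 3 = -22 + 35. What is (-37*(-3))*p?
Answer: 1110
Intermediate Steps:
p = 10 (p = -3 + (-22 + 35) = -3 + 13 = 10)
(-37*(-3))*p = -37*(-3)*10 = 111*10 = 1110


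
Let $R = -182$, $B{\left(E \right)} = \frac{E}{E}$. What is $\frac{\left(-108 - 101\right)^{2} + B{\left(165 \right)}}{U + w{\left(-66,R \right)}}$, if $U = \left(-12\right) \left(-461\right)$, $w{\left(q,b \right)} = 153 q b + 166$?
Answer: $\frac{21841}{921767} \approx 0.023695$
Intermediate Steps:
$B{\left(E \right)} = 1$
$w{\left(q,b \right)} = 166 + 153 b q$ ($w{\left(q,b \right)} = 153 b q + 166 = 166 + 153 b q$)
$U = 5532$
$\frac{\left(-108 - 101\right)^{2} + B{\left(165 \right)}}{U + w{\left(-66,R \right)}} = \frac{\left(-108 - 101\right)^{2} + 1}{5532 + \left(166 + 153 \left(-182\right) \left(-66\right)\right)} = \frac{\left(-209\right)^{2} + 1}{5532 + \left(166 + 1837836\right)} = \frac{43681 + 1}{5532 + 1838002} = \frac{43682}{1843534} = 43682 \cdot \frac{1}{1843534} = \frac{21841}{921767}$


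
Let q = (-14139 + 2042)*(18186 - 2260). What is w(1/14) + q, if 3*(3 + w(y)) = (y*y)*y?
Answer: -1585950983399/8232 ≈ -1.9266e+8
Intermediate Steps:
q = -192656822 (q = -12097*15926 = -192656822)
w(y) = -3 + y³/3 (w(y) = -3 + ((y*y)*y)/3 = -3 + (y²*y)/3 = -3 + y³/3)
w(1/14) + q = (-3 + (1/14)³/3) - 192656822 = (-3 + (⅓)*(1/2744)) - 192656822 = (-3 + 1/8232) - 192656822 = -24695/8232 - 192656822 = -1585950983399/8232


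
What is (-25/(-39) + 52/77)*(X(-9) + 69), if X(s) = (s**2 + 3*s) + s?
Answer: 150214/1001 ≈ 150.06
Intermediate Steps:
X(s) = s**2 + 4*s
(-25/(-39) + 52/77)*(X(-9) + 69) = (-25/(-39) + 52/77)*(-9*(4 - 9) + 69) = (-25*(-1/39) + 52*(1/77))*(-9*(-5) + 69) = (25/39 + 52/77)*(45 + 69) = (3953/3003)*114 = 150214/1001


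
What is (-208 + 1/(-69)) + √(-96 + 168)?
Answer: -14353/69 + 6*√2 ≈ -199.53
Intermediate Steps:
(-208 + 1/(-69)) + √(-96 + 168) = (-208 - 1/69) + √72 = -14353/69 + 6*√2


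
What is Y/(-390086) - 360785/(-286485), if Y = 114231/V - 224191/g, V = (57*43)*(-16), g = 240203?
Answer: 88381770903301277983/70179894949191331872 ≈ 1.2594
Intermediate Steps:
V = -39216 (V = 2451*(-16) = -39216)
Y = -12076834383/3139933616 (Y = 114231/(-39216) - 224191/240203 = 114231*(-1/39216) - 224191*1/240203 = -38077/13072 - 224191/240203 = -12076834383/3139933616 ≈ -3.8462)
Y/(-390086) - 360785/(-286485) = -12076834383/3139933616/(-390086) - 360785/(-286485) = -12076834383/3139933616*(-1/390086) - 360785*(-1/286485) = 12076834383/1224844144530976 + 72157/57297 = 88381770903301277983/70179894949191331872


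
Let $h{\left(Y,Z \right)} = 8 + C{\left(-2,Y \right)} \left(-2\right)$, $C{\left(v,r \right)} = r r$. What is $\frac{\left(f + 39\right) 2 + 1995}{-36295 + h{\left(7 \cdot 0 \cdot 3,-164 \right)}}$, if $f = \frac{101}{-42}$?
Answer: $- \frac{43432}{762027} \approx -0.056995$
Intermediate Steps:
$C{\left(v,r \right)} = r^{2}$
$f = - \frac{101}{42}$ ($f = 101 \left(- \frac{1}{42}\right) = - \frac{101}{42} \approx -2.4048$)
$h{\left(Y,Z \right)} = 8 - 2 Y^{2}$ ($h{\left(Y,Z \right)} = 8 + Y^{2} \left(-2\right) = 8 - 2 Y^{2}$)
$\frac{\left(f + 39\right) 2 + 1995}{-36295 + h{\left(7 \cdot 0 \cdot 3,-164 \right)}} = \frac{\left(- \frac{101}{42} + 39\right) 2 + 1995}{-36295 + \left(8 - 2 \left(7 \cdot 0 \cdot 3\right)^{2}\right)} = \frac{\frac{1537}{42} \cdot 2 + 1995}{-36295 + \left(8 - 2 \left(0 \cdot 3\right)^{2}\right)} = \frac{\frac{1537}{21} + 1995}{-36295 + \left(8 - 2 \cdot 0^{2}\right)} = \frac{43432}{21 \left(-36295 + \left(8 - 0\right)\right)} = \frac{43432}{21 \left(-36295 + \left(8 + 0\right)\right)} = \frac{43432}{21 \left(-36295 + 8\right)} = \frac{43432}{21 \left(-36287\right)} = \frac{43432}{21} \left(- \frac{1}{36287}\right) = - \frac{43432}{762027}$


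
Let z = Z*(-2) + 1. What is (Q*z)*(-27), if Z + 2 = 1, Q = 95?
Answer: -7695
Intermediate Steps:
Z = -1 (Z = -2 + 1 = -1)
z = 3 (z = -1*(-2) + 1 = 2 + 1 = 3)
(Q*z)*(-27) = (95*3)*(-27) = 285*(-27) = -7695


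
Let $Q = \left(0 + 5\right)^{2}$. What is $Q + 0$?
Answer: $25$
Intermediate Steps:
$Q = 25$ ($Q = 5^{2} = 25$)
$Q + 0 = 25 + 0 = 25$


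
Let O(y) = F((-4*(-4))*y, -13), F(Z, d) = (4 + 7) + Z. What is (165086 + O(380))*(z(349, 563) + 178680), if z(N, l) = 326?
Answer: 30641710062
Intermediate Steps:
F(Z, d) = 11 + Z
O(y) = 11 + 16*y (O(y) = 11 + (-4*(-4))*y = 11 + 16*y)
(165086 + O(380))*(z(349, 563) + 178680) = (165086 + (11 + 16*380))*(326 + 178680) = (165086 + (11 + 6080))*179006 = (165086 + 6091)*179006 = 171177*179006 = 30641710062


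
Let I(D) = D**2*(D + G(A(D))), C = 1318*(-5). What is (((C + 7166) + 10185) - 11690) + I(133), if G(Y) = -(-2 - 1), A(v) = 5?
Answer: 2404775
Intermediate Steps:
C = -6590
G(Y) = 3 (G(Y) = -1*(-3) = 3)
I(D) = D**2*(3 + D) (I(D) = D**2*(D + 3) = D**2*(3 + D))
(((C + 7166) + 10185) - 11690) + I(133) = (((-6590 + 7166) + 10185) - 11690) + 133**2*(3 + 133) = ((576 + 10185) - 11690) + 17689*136 = (10761 - 11690) + 2405704 = -929 + 2405704 = 2404775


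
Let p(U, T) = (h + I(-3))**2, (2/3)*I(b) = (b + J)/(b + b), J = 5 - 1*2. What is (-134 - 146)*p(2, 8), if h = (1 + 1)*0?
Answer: 0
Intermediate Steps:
J = 3 (J = 5 - 2 = 3)
I(b) = 3*(3 + b)/(4*b) (I(b) = 3*((b + 3)/(b + b))/2 = 3*((3 + b)/((2*b)))/2 = 3*((3 + b)*(1/(2*b)))/2 = 3*((3 + b)/(2*b))/2 = 3*(3 + b)/(4*b))
h = 0 (h = 2*0 = 0)
p(U, T) = 0 (p(U, T) = (0 + (3/4)*(3 - 3)/(-3))**2 = (0 + (3/4)*(-1/3)*0)**2 = (0 + 0)**2 = 0**2 = 0)
(-134 - 146)*p(2, 8) = (-134 - 146)*0 = -280*0 = 0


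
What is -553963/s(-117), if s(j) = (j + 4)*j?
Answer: -553963/13221 ≈ -41.900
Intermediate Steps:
s(j) = j*(4 + j) (s(j) = (4 + j)*j = j*(4 + j))
-553963/s(-117) = -553963*(-1/(117*(4 - 117))) = -553963/((-117*(-113))) = -553963/13221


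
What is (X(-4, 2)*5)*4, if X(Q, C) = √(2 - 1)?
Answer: 20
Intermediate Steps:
X(Q, C) = 1 (X(Q, C) = √1 = 1)
(X(-4, 2)*5)*4 = (1*5)*4 = 5*4 = 20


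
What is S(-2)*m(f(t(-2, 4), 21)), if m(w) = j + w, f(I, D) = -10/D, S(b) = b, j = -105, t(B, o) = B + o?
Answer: 4430/21 ≈ 210.95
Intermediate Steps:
m(w) = -105 + w
S(-2)*m(f(t(-2, 4), 21)) = -2*(-105 - 10/21) = -2*(-2215/21) = 4430/21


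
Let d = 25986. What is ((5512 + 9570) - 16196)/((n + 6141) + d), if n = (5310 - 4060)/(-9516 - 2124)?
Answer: -1296696/37395703 ≈ -0.034675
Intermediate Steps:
n = -125/1164 (n = 1250/(-11640) = 1250*(-1/11640) = -125/1164 ≈ -0.10739)
((5512 + 9570) - 16196)/((n + 6141) + d) = ((5512 + 9570) - 16196)/((-125/1164 + 6141) + 25986) = (15082 - 16196)/(7147999/1164 + 25986) = -1114/37395703/1164 = -1114*1164/37395703 = -1296696/37395703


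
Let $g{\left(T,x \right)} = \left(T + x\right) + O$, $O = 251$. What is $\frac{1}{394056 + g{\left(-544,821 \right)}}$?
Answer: $\frac{1}{394584} \approx 2.5343 \cdot 10^{-6}$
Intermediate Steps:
$g{\left(T,x \right)} = 251 + T + x$ ($g{\left(T,x \right)} = \left(T + x\right) + 251 = 251 + T + x$)
$\frac{1}{394056 + g{\left(-544,821 \right)}} = \frac{1}{394056 + \left(251 - 544 + 821\right)} = \frac{1}{394056 + 528} = \frac{1}{394584}$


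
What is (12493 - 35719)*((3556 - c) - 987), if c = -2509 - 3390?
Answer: -196677768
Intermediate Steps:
c = -5899
(12493 - 35719)*((3556 - c) - 987) = (12493 - 35719)*((3556 - 1*(-5899)) - 987) = -23226*((3556 + 5899) - 987) = -23226*(9455 - 987) = -23226*8468 = -196677768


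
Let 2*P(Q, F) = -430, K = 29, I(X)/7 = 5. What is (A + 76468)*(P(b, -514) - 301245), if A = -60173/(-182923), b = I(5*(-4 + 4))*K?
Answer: -4216767052660020/182923 ≈ -2.3052e+10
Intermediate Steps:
I(X) = 35 (I(X) = 7*5 = 35)
b = 1015 (b = 35*29 = 1015)
P(Q, F) = -215 (P(Q, F) = (1/2)*(-430) = -215)
A = 60173/182923 (A = -60173*(-1/182923) = 60173/182923 ≈ 0.32895)
(A + 76468)*(P(b, -514) - 301245) = (60173/182923 + 76468)*(-215 - 301245) = (13987816137/182923)*(-301460) = -4216767052660020/182923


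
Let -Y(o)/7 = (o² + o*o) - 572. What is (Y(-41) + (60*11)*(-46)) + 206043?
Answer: 156153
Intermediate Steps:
Y(o) = 4004 - 14*o² (Y(o) = -7*((o² + o*o) - 572) = -7*((o² + o²) - 572) = -7*(2*o² - 572) = -7*(-572 + 2*o²) = 4004 - 14*o²)
(Y(-41) + (60*11)*(-46)) + 206043 = ((4004 - 14*(-41)²) + (60*11)*(-46)) + 206043 = ((4004 - 14*1681) + 660*(-46)) + 206043 = ((4004 - 23534) - 30360) + 206043 = (-19530 - 30360) + 206043 = -49890 + 206043 = 156153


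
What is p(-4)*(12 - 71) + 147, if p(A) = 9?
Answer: -384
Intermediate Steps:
p(-4)*(12 - 71) + 147 = 9*(12 - 71) + 147 = 9*(-59) + 147 = -531 + 147 = -384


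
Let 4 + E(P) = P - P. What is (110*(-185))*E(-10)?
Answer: 81400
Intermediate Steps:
E(P) = -4 (E(P) = -4 + (P - P) = -4 + 0 = -4)
(110*(-185))*E(-10) = (110*(-185))*(-4) = -20350*(-4) = 81400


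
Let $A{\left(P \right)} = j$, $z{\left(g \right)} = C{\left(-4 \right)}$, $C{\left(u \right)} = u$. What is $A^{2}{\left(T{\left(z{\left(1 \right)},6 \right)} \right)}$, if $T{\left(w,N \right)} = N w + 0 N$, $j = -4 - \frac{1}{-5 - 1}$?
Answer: $\frac{529}{36} \approx 14.694$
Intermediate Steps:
$z{\left(g \right)} = -4$
$j = - \frac{23}{6}$ ($j = -4 - \frac{1}{-6} = -4 - - \frac{1}{6} = -4 + \frac{1}{6} = - \frac{23}{6} \approx -3.8333$)
$T{\left(w,N \right)} = N w$ ($T{\left(w,N \right)} = N w + 0 = N w$)
$A{\left(P \right)} = - \frac{23}{6}$
$A^{2}{\left(T{\left(z{\left(1 \right)},6 \right)} \right)} = \left(- \frac{23}{6}\right)^{2} = \frac{529}{36}$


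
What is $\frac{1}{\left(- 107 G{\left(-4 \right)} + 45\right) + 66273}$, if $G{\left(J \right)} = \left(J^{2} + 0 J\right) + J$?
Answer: $\frac{1}{65034} \approx 1.5377 \cdot 10^{-5}$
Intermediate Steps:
$G{\left(J \right)} = J + J^{2}$ ($G{\left(J \right)} = \left(J^{2} + 0\right) + J = J^{2} + J = J + J^{2}$)
$\frac{1}{\left(- 107 G{\left(-4 \right)} + 45\right) + 66273} = \frac{1}{\left(- 107 \left(- 4 \left(1 - 4\right)\right) + 45\right) + 66273} = \frac{1}{\left(- 107 \left(\left(-4\right) \left(-3\right)\right) + 45\right) + 66273} = \frac{1}{\left(\left(-107\right) 12 + 45\right) + 66273} = \frac{1}{\left(-1284 + 45\right) + 66273} = \frac{1}{-1239 + 66273} = \frac{1}{65034}$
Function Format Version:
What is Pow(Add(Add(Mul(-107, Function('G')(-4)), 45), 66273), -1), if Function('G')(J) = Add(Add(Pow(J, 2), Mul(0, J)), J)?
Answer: Rational(1, 65034) ≈ 1.5377e-5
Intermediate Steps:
Function('G')(J) = Add(J, Pow(J, 2)) (Function('G')(J) = Add(Add(Pow(J, 2), 0), J) = Add(Pow(J, 2), J) = Add(J, Pow(J, 2)))
Pow(Add(Add(Mul(-107, Function('G')(-4)), 45), 66273), -1) = Pow(Add(Add(Mul(-107, Mul(-4, Add(1, -4))), 45), 66273), -1) = Pow(Add(Add(Mul(-107, Mul(-4, -3)), 45), 66273), -1) = Pow(Add(Add(Mul(-107, 12), 45), 66273), -1) = Pow(Add(Add(-1284, 45), 66273), -1) = Pow(Add(-1239, 66273), -1) = Pow(65034, -1) = Rational(1, 65034)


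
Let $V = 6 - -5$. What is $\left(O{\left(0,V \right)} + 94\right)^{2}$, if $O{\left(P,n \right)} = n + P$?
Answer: $11025$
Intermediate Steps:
$V = 11$ ($V = 6 + 5 = 11$)
$O{\left(P,n \right)} = P + n$
$\left(O{\left(0,V \right)} + 94\right)^{2} = \left(\left(0 + 11\right) + 94\right)^{2} = \left(11 + 94\right)^{2} = 105^{2} = 11025$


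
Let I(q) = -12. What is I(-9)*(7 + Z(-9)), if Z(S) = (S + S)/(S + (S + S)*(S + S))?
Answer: -2916/35 ≈ -83.314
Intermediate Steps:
Z(S) = 2*S/(S + 4*S²) (Z(S) = (2*S)/(S + (2*S)*(2*S)) = (2*S)/(S + 4*S²) = 2*S/(S + 4*S²))
I(-9)*(7 + Z(-9)) = -12*(7 + 2/(1 + 4*(-9))) = -12*(7 + 2/(1 - 36)) = -12*(7 + 2/(-35)) = -12*(7 + 2*(-1/35)) = -12*(7 - 2/35) = -12*243/35 = -2916/35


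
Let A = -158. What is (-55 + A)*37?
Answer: -7881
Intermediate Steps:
(-55 + A)*37 = (-55 - 158)*37 = -213*37 = -7881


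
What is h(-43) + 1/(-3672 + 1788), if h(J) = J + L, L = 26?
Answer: -32029/1884 ≈ -17.001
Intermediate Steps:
h(J) = 26 + J (h(J) = J + 26 = 26 + J)
h(-43) + 1/(-3672 + 1788) = (26 - 43) + 1/(-3672 + 1788) = -17 + 1/(-1884) = -17 - 1/1884 = -32029/1884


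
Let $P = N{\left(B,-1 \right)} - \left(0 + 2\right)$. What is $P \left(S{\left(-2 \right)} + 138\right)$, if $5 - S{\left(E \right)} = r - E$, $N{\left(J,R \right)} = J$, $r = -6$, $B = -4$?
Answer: $-882$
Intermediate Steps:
$P = -6$ ($P = -4 - \left(0 + 2\right) = -4 - 2 = -6$)
$S{\left(E \right)} = 11 + E$ ($S{\left(E \right)} = 5 - \left(-6 - E\right) = 5 + \left(6 + E\right) = 11 + E$)
$P \left(S{\left(-2 \right)} + 138\right) = - 6 \left(\left(11 - 2\right) + 138\right) = - 6 \left(9 + 138\right) = \left(-6\right) 147 = -882$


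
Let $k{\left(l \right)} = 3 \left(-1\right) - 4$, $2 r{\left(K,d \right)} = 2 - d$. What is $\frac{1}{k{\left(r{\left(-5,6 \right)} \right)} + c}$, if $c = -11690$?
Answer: $- \frac{1}{11697} \approx -8.5492 \cdot 10^{-5}$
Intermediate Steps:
$r{\left(K,d \right)} = 1 - \frac{d}{2}$ ($r{\left(K,d \right)} = \frac{2 - d}{2} = 1 - \frac{d}{2}$)
$k{\left(l \right)} = -7$ ($k{\left(l \right)} = -3 - 4 = -7$)
$\frac{1}{k{\left(r{\left(-5,6 \right)} \right)} + c} = \frac{1}{-7 - 11690} = \frac{1}{-11697} = - \frac{1}{11697}$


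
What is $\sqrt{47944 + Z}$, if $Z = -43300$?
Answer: $6 \sqrt{129} \approx 68.147$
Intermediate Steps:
$\sqrt{47944 + Z} = \sqrt{47944 - 43300} = \sqrt{4644} = 6 \sqrt{129}$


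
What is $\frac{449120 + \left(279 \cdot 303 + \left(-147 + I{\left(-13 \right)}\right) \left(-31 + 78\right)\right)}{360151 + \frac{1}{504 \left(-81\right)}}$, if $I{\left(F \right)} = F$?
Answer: $\frac{21479016888}{14702804423} \approx 1.4609$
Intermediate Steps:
$\frac{449120 + \left(279 \cdot 303 + \left(-147 + I{\left(-13 \right)}\right) \left(-31 + 78\right)\right)}{360151 + \frac{1}{504 \left(-81\right)}} = \frac{449120 + \left(279 \cdot 303 + \left(-147 - 13\right) \left(-31 + 78\right)\right)}{360151 + \frac{1}{504 \left(-81\right)}} = \frac{449120 + \left(84537 - 7520\right)}{360151 + \frac{1}{-40824}} = \frac{449120 + \left(84537 - 7520\right)}{360151 - \frac{1}{40824}} = \frac{449120 + 77017}{\frac{14702804423}{40824}} = 526137 \cdot \frac{40824}{14702804423} = \frac{21479016888}{14702804423}$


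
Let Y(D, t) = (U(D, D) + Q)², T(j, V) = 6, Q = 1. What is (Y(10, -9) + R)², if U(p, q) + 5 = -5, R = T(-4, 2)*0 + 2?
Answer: 6889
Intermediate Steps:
R = 2 (R = 6*0 + 2 = 0 + 2 = 2)
U(p, q) = -10 (U(p, q) = -5 - 5 = -10)
Y(D, t) = 81 (Y(D, t) = (-10 + 1)² = (-9)² = 81)
(Y(10, -9) + R)² = (81 + 2)² = 83² = 6889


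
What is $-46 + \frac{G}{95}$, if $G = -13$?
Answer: $- \frac{4383}{95} \approx -46.137$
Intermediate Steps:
$-46 + \frac{G}{95} = -46 + \frac{1}{95} \left(-13\right) = -46 - \frac{13}{95} = - \frac{4383}{95}$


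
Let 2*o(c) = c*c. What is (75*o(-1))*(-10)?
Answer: -375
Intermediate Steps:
o(c) = c²/2 (o(c) = (c*c)/2 = c²/2)
(75*o(-1))*(-10) = (75*((½)*(-1)²))*(-10) = (75*((½)*1))*(-10) = (75*(½))*(-10) = (75/2)*(-10) = -375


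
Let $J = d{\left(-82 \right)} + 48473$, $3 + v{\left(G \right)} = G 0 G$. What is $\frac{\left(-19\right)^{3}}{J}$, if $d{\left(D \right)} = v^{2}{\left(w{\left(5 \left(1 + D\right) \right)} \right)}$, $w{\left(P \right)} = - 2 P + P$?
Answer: $- \frac{6859}{48482} \approx -0.14148$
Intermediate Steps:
$w{\left(P \right)} = - P$
$v{\left(G \right)} = -3$ ($v{\left(G \right)} = -3 + G 0 G = -3 + 0 G = -3 + 0 = -3$)
$d{\left(D \right)} = 9$ ($d{\left(D \right)} = \left(-3\right)^{2} = 9$)
$J = 48482$ ($J = 9 + 48473 = 48482$)
$\frac{\left(-19\right)^{3}}{J} = \frac{\left(-19\right)^{3}}{48482} = \left(-6859\right) \frac{1}{48482} = - \frac{6859}{48482}$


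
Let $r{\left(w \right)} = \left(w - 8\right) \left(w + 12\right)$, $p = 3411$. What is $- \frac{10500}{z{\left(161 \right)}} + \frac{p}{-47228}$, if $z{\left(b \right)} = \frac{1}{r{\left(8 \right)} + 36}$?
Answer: $- \frac{17852187411}{47228} \approx -3.78 \cdot 10^{5}$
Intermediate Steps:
$r{\left(w \right)} = \left(-8 + w\right) \left(12 + w\right)$
$z{\left(b \right)} = \frac{1}{36}$ ($z{\left(b \right)} = \frac{1}{\left(-96 + 8^{2} + 4 \cdot 8\right) + 36} = \frac{1}{\left(-96 + 64 + 32\right) + 36} = \frac{1}{0 + 36} = \frac{1}{36}$)
$- \frac{10500}{z{\left(161 \right)}} + \frac{p}{-47228} = - 10500 \frac{1}{\frac{1}{36}} + \frac{3411}{-47228} = \left(-10500\right) 36 + 3411 \left(- \frac{1}{47228}\right) = -378000 - \frac{3411}{47228} = - \frac{17852187411}{47228}$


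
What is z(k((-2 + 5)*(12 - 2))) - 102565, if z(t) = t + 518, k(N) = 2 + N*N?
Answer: -101145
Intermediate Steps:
k(N) = 2 + N²
z(t) = 518 + t
z(k((-2 + 5)*(12 - 2))) - 102565 = (518 + (2 + ((-2 + 5)*(12 - 2))²)) - 102565 = (518 + (2 + (3*10)²)) - 102565 = (518 + (2 + 30²)) - 102565 = (518 + (2 + 900)) - 102565 = (518 + 902) - 102565 = 1420 - 102565 = -101145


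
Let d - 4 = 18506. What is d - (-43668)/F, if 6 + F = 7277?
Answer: 134629878/7271 ≈ 18516.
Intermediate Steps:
F = 7271 (F = -6 + 7277 = 7271)
d = 18510 (d = 4 + 18506 = 18510)
d - (-43668)/F = 18510 - (-43668)/7271 = 18510 - 1*(-43668/7271) = 18510 + 43668/7271 = 134629878/7271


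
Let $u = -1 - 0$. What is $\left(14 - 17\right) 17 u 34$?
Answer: $1734$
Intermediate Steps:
$u = -1$ ($u = -1 + 0 = -1$)
$\left(14 - 17\right) 17 u 34 = \left(14 - 17\right) 17 \left(\left(-1\right) 34\right) = \left(-3\right) 17 \left(-34\right) = \left(-51\right) \left(-34\right) = 1734$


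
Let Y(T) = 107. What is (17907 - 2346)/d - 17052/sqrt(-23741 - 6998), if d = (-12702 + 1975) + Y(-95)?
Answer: -1729/1180 + 17052*I*sqrt(30739)/30739 ≈ -1.4653 + 97.259*I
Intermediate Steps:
d = -10620 (d = (-12702 + 1975) + 107 = -10727 + 107 = -10620)
(17907 - 2346)/d - 17052/sqrt(-23741 - 6998) = (17907 - 2346)/(-10620) - 17052/sqrt(-23741 - 6998) = 15561*(-1/10620) - 17052*(-I*sqrt(30739)/30739) = -1729/1180 - 17052*(-I*sqrt(30739)/30739) = -1729/1180 - (-17052)*I*sqrt(30739)/30739 = -1729/1180 + 17052*I*sqrt(30739)/30739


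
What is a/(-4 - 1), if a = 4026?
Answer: -4026/5 ≈ -805.20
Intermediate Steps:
a/(-4 - 1) = 4026/(-4 - 1) = 4026/(-5) = -⅕*4026 = -4026/5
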